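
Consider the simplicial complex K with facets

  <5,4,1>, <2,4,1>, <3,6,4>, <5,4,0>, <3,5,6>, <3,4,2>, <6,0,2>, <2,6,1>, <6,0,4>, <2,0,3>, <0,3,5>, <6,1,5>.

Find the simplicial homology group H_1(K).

H_1 ≅ Z/2.

K has 7 vertices, 18 edges, 12 triangles.
rank ∂_1 = 6, rank ∂_2 = 12 ⇒ b_1 = 18 − 6 − 12 = 0; ∂_2 has invariant factor(s) [2] giving torsion. So H_1 ≅ Z/2.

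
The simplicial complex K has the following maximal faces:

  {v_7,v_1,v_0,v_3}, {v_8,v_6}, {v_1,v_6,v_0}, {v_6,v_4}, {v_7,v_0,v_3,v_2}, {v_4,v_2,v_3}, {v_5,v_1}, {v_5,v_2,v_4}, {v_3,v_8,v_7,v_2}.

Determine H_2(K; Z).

H_2 = 0.

Fix the vertex order v_0 < v_1 < v_2 < v_3 < v_4 < v_5 < v_6 < v_7 < v_8 and write every simplex with vertices in increasing order. Then dim K = 3 and the simplices of K are:

  0-simplices (9): [v_0], [v_1], [v_2], [v_3], [v_4], [v_5], [v_6], [v_7], [v_8]
  1-simplices (21): (21 of them)
  2-simplices (13): (13 of them)
  3-simplices (3): [v_0,v_1,v_3,v_7], [v_0,v_2,v_3,v_7], [v_2,v_3,v_7,v_8]

giving chain groups C_0 ≅ Z^9, C_1 ≅ Z^21, C_2 ≅ Z^13, C_3 ≅ Z^3.

∂_1: C_1 → C_0 maps an edge to its endpoints' difference, ∂[p,q] = q − p. For instance
  ∂[v_3,v_4] = [v_4] − [v_3].
The 9×21 boundary matrix has rank 8 and Smith normal form diag(1,1,1,1,1,1,1,1).

The boundary map ∂_2: C_2 → C_1 acts by ∂[p,q,r] = [q,r] − [p,r] + [p,q]. For instance
  ∂[v_0,v_1,v_6] = [v_1,v_6] − [v_0,v_6] + [v_0,v_1],
  ∂[v_0,v_1,v_3] = [v_1,v_3] − [v_0,v_3] + [v_0,v_1].
The resulting 21×13 matrix has rank 10, and its Smith normal form has invariant factors (1,1,1,1,1,1,1,1,1,1).

∂_3: C_3 → C_2 sends each 3-simplex σ to the alternating sum Σ_i (−1)^i (σ with its i-th vertex removed). For instance
  ∂[v_0,v_1,v_3,v_7] = [v_1,v_3,v_7] − [v_0,v_3,v_7] + [v_0,v_1,v_7] − [v_0,v_1,v_3],
  ∂[v_0,v_2,v_3,v_7] = [v_2,v_3,v_7] − [v_0,v_3,v_7] + [v_0,v_2,v_7] − [v_0,v_2,v_3].
The resulting 13×3 matrix has rank 3, and its Smith normal form has invariant factors (1,1,1).

Now H_k = ker ∂_k / im ∂_{k+1}, so:

  H_2: rank ker ∂_2 − rank ∂_3 = (13 − 10) − 3 = 0, and the invariant factors of ∂_3 are all 1, so H_2 ≅ 0.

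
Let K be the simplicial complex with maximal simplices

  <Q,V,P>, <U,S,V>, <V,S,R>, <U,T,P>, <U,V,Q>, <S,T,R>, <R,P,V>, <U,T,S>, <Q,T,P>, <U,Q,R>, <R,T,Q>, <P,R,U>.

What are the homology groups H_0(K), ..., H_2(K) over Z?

H_0 ≅ Z,  H_1 ≅ Z/2Z,  H_2 = 0.

Fix the vertex order P < Q < R < S < T < U < V and write every simplex with vertices in increasing order. Then dim K = 2 and the simplices of K are:

  0-simplices (7): P, Q, R, S, T, U, V
  1-simplices (18): PQ, PR, PT, PU, PV, QR, QT, QU, QV, RS, RT, RU, RV, ST, SU, SV, TU, UV
  2-simplices (12): PQT, PQV, PRU, PRV, PTU, QRT, QRU, QUV, RST, RSV, STU, SUV

Hence C_0 ≅ Z^7, C_1 ≅ Z^18, C_2 ≅ Z^12.

Boundary ∂_1: C_1 → C_0 sends each edge [p,q] (with p < q) to q − p. For instance
  ∂UV = V − U.
The resulting 7×18 matrix has rank 6, and its Smith normal form has invariant factors (1,1,1,1,1,1).

The boundary map ∂_2: C_2 → C_1 sends each 2-simplex [p,q,r] to [q,r] − [p,r] + [p,q]. For instance
  ∂RST = ST − RT + RS,
  ∂PRU = RU − PU + PR.
As a 18×12 matrix over Z this has rank 12, with invariant factors (1,1,1,1,1,1,1,1,1,1,1,2).

Computing H_k = (kernel of ∂_k) / (image of ∂_{k+1}):

  H_0: rank C_0 − rank ∂_1 = 7 − 6 = 1, and the invariant factors of ∂_1 are all 1, so H_0 ≅ Z.
  H_1: rank ker ∂_1 − rank ∂_2 = (18 − 6) − 12 = 0, and ∂_2 has invariant factor 2 > 1, so H_1 ≅ Z/2Z.
  H_2: rank ker ∂_2 − rank ∂_3 = (12 − 12) − 0 = 0, and there is no ∂_3, so H_2 ≅ 0.

As a check, the Euler characteristic is 7 − 18 + 12 = 1, which agrees with 1 − 0 + 0 = 1.
(K is a triangulation of the real projective plane RP^2.)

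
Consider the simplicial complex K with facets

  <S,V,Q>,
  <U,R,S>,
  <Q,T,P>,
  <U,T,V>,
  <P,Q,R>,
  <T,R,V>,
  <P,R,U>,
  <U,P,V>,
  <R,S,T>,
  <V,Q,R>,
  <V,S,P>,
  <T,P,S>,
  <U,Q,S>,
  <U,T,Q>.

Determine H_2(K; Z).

H_2 = Z.

Fix the vertex order P < Q < R < S < T < U < V and write every simplex with vertices in increasing order. Then dim K = 2 and the simplices of K are:

  0-simplices (7): P, Q, R, S, T, U, V
  1-simplices (21): PQ, PR, PS, PT, PU, PV, QR, QS, QT, QU, QV, RS, RT, RU, RV, ST, SU, SV, TU, TV, UV
  2-simplices (14): PQR, PQT, PRU, PST, PSV, PUV, QRV, QSU, QSV, QTU, RST, RSU, RTV, TUV

Hence C_0 ≅ Z^7, C_1 ≅ Z^21, C_2 ≅ Z^14.

Boundary ∂_1: C_1 → C_0 is given by ∂[p,q] = [q] − [p].
This gives a 7×21 integer matrix of rank 6; reducing to Smith normal form yields diagonal entries (1,1,1,1,1,1).

∂_2: C_2 → C_1 maps a triangle to the signed sum of its edges. For instance
  ∂PQT = QT − PT + PQ,
  ∂RTV = TV − RV + RT.
The resulting 21×14 matrix has rank 13, and its Smith normal form has invariant factors (1,1,1,1,1,1,1,1,1,1,1,1,1).

Now H_k = ker ∂_k / im ∂_{k+1}, so:

  H_2: rank ker ∂_2 − rank ∂_3 = (14 − 13) − 0 = 1, and there is no ∂_3, so H_2 ≅ Z.

(K is a triangulation of the torus T^2.)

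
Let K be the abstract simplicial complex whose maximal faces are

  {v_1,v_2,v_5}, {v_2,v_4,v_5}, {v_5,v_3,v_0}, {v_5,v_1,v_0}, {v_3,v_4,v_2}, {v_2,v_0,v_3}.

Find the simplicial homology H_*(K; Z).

Take the total order v_0 < v_1 < v_2 < v_3 < v_4 < v_5 on the vertex set. Then K (dimension 2) consists of the simplices:

  0-simplices (6): [v_0], [v_1], [v_2], [v_3], [v_4], [v_5]
  1-simplices (12): [v_0,v_1], [v_0,v_2], [v_0,v_3], [v_0,v_5], [v_1,v_2], [v_1,v_5], [v_2,v_3], [v_2,v_4], [v_2,v_5], [v_3,v_4], [v_3,v_5], [v_4,v_5]
  2-simplices (6): [v_0,v_1,v_5], [v_0,v_2,v_3], [v_0,v_3,v_5], [v_1,v_2,v_5], [v_2,v_3,v_4], [v_2,v_4,v_5]

Hence C_0 ≅ Z^6, C_1 ≅ Z^12, C_2 ≅ Z^6.

∂_1: C_1 → C_0 sends each edge [p,q] (with p < q) to q − p.
As a 6×12 matrix over Z this has rank 5, with invariant factors (1,1,1,1,1).

∂_2: C_2 → C_1 sends each 2-simplex [p,q,r] to [q,r] − [p,r] + [p,q]. For instance
  ∂[v_0,v_2,v_3] = [v_2,v_3] − [v_0,v_3] + [v_0,v_2],
  ∂[v_2,v_3,v_4] = [v_3,v_4] − [v_2,v_4] + [v_2,v_3].
As a 12×6 matrix over Z this has rank 6, with invariant factors (1,1,1,1,1,1).

Reading off H_k = ker ∂_k / im ∂_{k+1}:

  H_0: rank C_0 − rank ∂_1 = 6 − 5 = 1, and the invariant factors of ∂_1 are all 1, so H_0 = Z.
  H_1: rank ker ∂_1 − rank ∂_2 = (12 − 5) − 6 = 1, and the invariant factors of ∂_2 are all 1, so H_1 = Z.
  H_2: rank ker ∂_2 − rank ∂_3 = (6 − 6) − 0 = 0, and there is no ∂_3, so H_2 = 0.

(K is a triangulation of the cylinder S^1 x I.)

H_0 ≅ Z,  H_1 ≅ Z,  H_2 = 0.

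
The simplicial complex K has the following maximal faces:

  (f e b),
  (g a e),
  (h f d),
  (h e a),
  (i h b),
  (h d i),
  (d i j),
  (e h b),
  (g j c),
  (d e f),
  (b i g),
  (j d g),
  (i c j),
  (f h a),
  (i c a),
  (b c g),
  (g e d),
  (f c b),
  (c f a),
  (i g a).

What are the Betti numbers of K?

b_0 = 1, b_1 = 1, b_2 = 0.

Fix the vertex order a < b < c < d < e < f < g < h < i < j and write every simplex with vertices in increasing order. Then dim K = 2 and the simplices of K are:

  0-simplices (10): a, b, c, d, e, f, g, h, i, j
  1-simplices (30): ac, ae, af, ag, ah, ai, bc, be, bf, bg, bh, bi, cf, cg, ci, cj, de, df, dg, dh, di, dj, ef, eg, eh, fh, gi, gj, hi, ij
  2-simplices (20): acf, aci, aeg, aeh, afh, agi, bcf, bcg, bef, beh, bgi, bhi, cgj, cij, def, deg, dfh, dgj, dhi, dij

giving chain groups C_0 ≅ Z^10, C_1 ≅ Z^30, C_2 ≅ Z^20.

The boundary map ∂_1: C_1 → C_0 sends each edge [p,q] (with p < q) to q − p. For instance
  ∂fh = h − f.
The 10×30 boundary matrix has rank 9 and Smith normal form diag(1,1,1,1,1,1,1,1,1).

∂_2: C_2 → C_1 sends each 2-simplex [p,q,r] to [q,r] − [p,r] + [p,q]. For instance
  ∂bcf = cf − bf + bc,
  ∂cij = ij − cj + ci.
The 30×20 boundary matrix has rank 20 and Smith normal form diag(1,1,1,1,1,1,1,1,1,1,1,1,1,1,1,1,1,1,1,2).

Reading off H_k = ker ∂_k / im ∂_{k+1}:

  H_0: rank C_0 − rank ∂_1 = 10 − 9 = 1, and the invariant factors of ∂_1 are all 1, so H_0 ≅ Z.
  H_1: rank ker ∂_1 − rank ∂_2 = (30 − 9) − 20 = 1, and ∂_2 has invariant factor 2 > 1, so H_1 ≅ Z ⊕ Z/2.
  H_2: rank ker ∂_2 − rank ∂_3 = (20 − 20) − 0 = 0, and there is no ∂_3, so H_2 ≅ 0.

Hence the Betti numbers are b_0 = 1, b_1 = 1, b_2 = 0.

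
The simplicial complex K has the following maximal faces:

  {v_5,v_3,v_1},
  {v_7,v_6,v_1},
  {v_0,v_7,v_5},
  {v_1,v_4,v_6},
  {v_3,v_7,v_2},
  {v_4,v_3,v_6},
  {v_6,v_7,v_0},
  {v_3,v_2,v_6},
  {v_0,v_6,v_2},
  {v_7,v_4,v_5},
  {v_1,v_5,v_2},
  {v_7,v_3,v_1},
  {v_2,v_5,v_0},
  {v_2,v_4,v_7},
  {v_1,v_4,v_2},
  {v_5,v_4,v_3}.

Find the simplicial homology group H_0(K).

H_0 ≅ Z.

Order the vertices as v_0 < v_1 < v_2 < v_3 < v_4 < v_5 < v_6 < v_7. Listing each simplex with vertices in this order, K has dimension 2 with simplices:

  0-simplices (8): [v_0], [v_1], [v_2], [v_3], [v_4], [v_5], [v_6], [v_7]
  1-simplices (24): (24 of them)
  2-simplices (16): (16 of them)

Hence C_0 ≅ Z^8, C_1 ≅ Z^24, C_2 ≅ Z^16.

The boundary map ∂_1: C_1 → C_0 maps an edge to its endpoints' difference, ∂[p,q] = q − p. For instance
  ∂[v_2,v_6] = [v_6] − [v_2].
The resulting 8×24 matrix has rank 7, and its Smith normal form has invariant factors (1,1,1,1,1,1,1).

Boundary ∂_2: C_2 → C_1 sends each 2-simplex [p,q,r] to [q,r] − [p,r] + [p,q]. For instance
  ∂[v_1,v_2,v_4] = [v_2,v_4] − [v_1,v_4] + [v_1,v_2],
  ∂[v_4,v_5,v_7] = [v_5,v_7] − [v_4,v_7] + [v_4,v_5].
The resulting 24×16 matrix has rank 15, and its Smith normal form has invariant factors (1,1,1,1,1,1,1,1,1,1,1,1,1,1,1).

Reading off H_k = ker ∂_k / im ∂_{k+1}:

  H_0: rank C_0 − rank ∂_1 = 8 − 7 = 1, and the invariant factors of ∂_1 are all 1, so H_0 = Z.

(K is a triangulation of the torus T^2.)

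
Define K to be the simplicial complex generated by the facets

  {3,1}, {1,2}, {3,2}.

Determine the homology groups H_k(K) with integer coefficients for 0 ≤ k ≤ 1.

Order the vertices as 1 < 2 < 3. Listing each simplex with vertices in this order, K has dimension 1 with simplices:

  0-simplices (3): [1], [2], [3]
  1-simplices (3): [1,2], [1,3], [2,3]

so the chain groups are C_0 ≅ Z^3, C_1 ≅ Z^3.

Boundary ∂_1: C_1 → C_0 sends each edge [p,q] (with p < q) to q − p. For instance
  ∂[2,3] = [3] − [2].
The resulting 3×3 matrix has rank 2, and its Smith normal form has invariant factors (1,1).

From H_k ≅ ker(∂_k) / im(∂_{k+1}) we obtain:

  H_0: rank C_0 − rank ∂_1 = 3 − 2 = 1, and the invariant factors of ∂_1 are all 1, so H_0 = Z.
  H_1: rank ker ∂_1 − rank ∂_2 = (3 − 2) − 0 = 1, and there is no ∂_2, so H_1 = Z.

(K is a triangulation of the circle S^1.)

H_0 = Z,  H_1 = Z.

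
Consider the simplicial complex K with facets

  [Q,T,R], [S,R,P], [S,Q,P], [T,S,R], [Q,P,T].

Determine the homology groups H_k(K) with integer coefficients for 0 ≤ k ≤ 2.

We work with the vertex ordering P < Q < R < S < T. The simplices of K, each written with vertices in increasing order, are:

  0-simplices (5): P, Q, R, S, T
  1-simplices (10): PQ, PR, PS, PT, QR, QS, QT, RS, RT, ST
  2-simplices (5): PQS, PQT, PRS, QRT, RST

so the chain groups are C_0 ≅ Z^5, C_1 ≅ Z^10, C_2 ≅ Z^5.

Boundary ∂_1: C_1 → C_0 is given by ∂[p,q] = [q] − [p]. For instance
  ∂RS = S − R.
The 5×10 boundary matrix has rank 4 and Smith normal form diag(1,1,1,1).

∂_2: C_2 → C_1 maps a triangle to the signed sum of its edges. For instance
  ∂PRS = RS − PS + PR,
  ∂PQS = QS − PS + PQ.
As a 10×5 matrix over Z this has rank 5, with invariant factors (1,1,1,1,1).

From H_k ≅ ker(∂_k) / im(∂_{k+1}) we obtain:

  H_0: rank C_0 − rank ∂_1 = 5 − 4 = 1, and the invariant factors of ∂_1 are all 1, so H_0 = Z.
  H_1: rank ker ∂_1 − rank ∂_2 = (10 − 4) − 5 = 1, and the invariant factors of ∂_2 are all 1, so H_1 = Z.
  H_2: rank ker ∂_2 − rank ∂_3 = (5 − 5) − 0 = 0, and there is no ∂_3, so H_2 = 0.

As a check, the Euler characteristic is 5 − 10 + 5 = 0, which agrees with 1 − 1 + 0 = 0.
(K is a triangulation of the Möbius band.)

H_0 = Z,  H_1 = Z,  H_2 = 0.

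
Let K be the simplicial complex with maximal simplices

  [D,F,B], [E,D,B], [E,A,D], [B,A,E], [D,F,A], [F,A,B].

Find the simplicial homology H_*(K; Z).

H_0 = Z,  H_1 = 0,  H_2 = Z.

Fix the vertex order A < B < D < E < F and write every simplex with vertices in increasing order. Then dim K = 2 and the simplices of K are:

  0-simplices (5): A, B, D, E, F
  1-simplices (9): AB, AD, AE, AF, BD, BE, BF, DE, DF
  2-simplices (6): ABE, ABF, ADE, ADF, BDE, BDF

so the chain groups are C_0 ≅ Z^5, C_1 ≅ Z^9, C_2 ≅ Z^6.

Boundary ∂_1: C_1 → C_0 sends each edge [p,q] (with p < q) to q − p.
As a 5×9 matrix over Z this has rank 4, with invariant factors (1,1,1,1).

Boundary ∂_2: C_2 → C_1 sends each 2-simplex [p,q,r] to [q,r] − [p,r] + [p,q]. For instance
  ∂BDF = DF − BF + BD,
  ∂ABF = BF − AF + AB.
As a 9×6 matrix over Z this has rank 5, with invariant factors (1,1,1,1,1).

Computing H_k = (kernel of ∂_k) / (image of ∂_{k+1}):

  H_0: rank C_0 − rank ∂_1 = 5 − 4 = 1, and the invariant factors of ∂_1 are all 1, so H_0 ≅ Z.
  H_1: rank ker ∂_1 − rank ∂_2 = (9 − 4) − 5 = 0, and the invariant factors of ∂_2 are all 1, so H_1 ≅ 0.
  H_2: rank ker ∂_2 − rank ∂_3 = (6 − 5) − 0 = 1, and there is no ∂_3, so H_2 ≅ Z.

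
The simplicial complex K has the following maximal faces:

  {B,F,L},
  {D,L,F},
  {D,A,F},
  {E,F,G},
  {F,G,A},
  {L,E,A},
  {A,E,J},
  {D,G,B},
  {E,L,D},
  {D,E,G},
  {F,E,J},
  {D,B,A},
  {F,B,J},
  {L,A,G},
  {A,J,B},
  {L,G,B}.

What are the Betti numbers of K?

Order the vertices as A < B < D < E < F < G < J < L. Listing each simplex with vertices in this order, K has dimension 2 with simplices:

  0-simplices (8): A, B, D, E, F, G, J, L
  1-simplices (24): AB, AD, AE, AF, AG, AJ, AL, BD, BF, BG, BJ, BL, DE, DF, DG, DL, EF, EG, EJ, EL, FG, FJ, FL, GL
  2-simplices (16): ABD, ABJ, ADF, AEJ, AEL, AFG, AGL, BDG, BFJ, BFL, BGL, DEG, DEL, DFL, EFG, EFJ

giving chain groups C_0 ≅ Z^8, C_1 ≅ Z^24, C_2 ≅ Z^16.

The boundary map ∂_1: C_1 → C_0 maps an edge to its endpoints' difference, ∂[p,q] = q − p.
The resulting 8×24 matrix has rank 7, and its Smith normal form has invariant factors (1,1,1,1,1,1,1).

Boundary ∂_2: C_2 → C_1 maps a triangle to the signed sum of its edges. For instance
  ∂BFJ = FJ − BJ + BF,
  ∂BDG = DG − BG + BD.
This gives a 24×16 integer matrix of rank 15; reducing to Smith normal form yields diagonal entries (1,1,1,1,1,1,1,1,1,1,1,1,1,1,1).

Computing H_k = (kernel of ∂_k) / (image of ∂_{k+1}):

  H_0: rank C_0 − rank ∂_1 = 8 − 7 = 1, and the invariant factors of ∂_1 are all 1, so H_0 ≅ Z.
  H_1: rank ker ∂_1 − rank ∂_2 = (24 − 7) − 15 = 2, and the invariant factors of ∂_2 are all 1, so H_1 ≅ Z^2.
  H_2: rank ker ∂_2 − rank ∂_3 = (16 − 15) − 0 = 1, and there is no ∂_3, so H_2 ≅ Z.

Hence the Betti numbers are b_0 = 1, b_1 = 2, b_2 = 1.

b_0 = 1, b_1 = 2, b_2 = 1.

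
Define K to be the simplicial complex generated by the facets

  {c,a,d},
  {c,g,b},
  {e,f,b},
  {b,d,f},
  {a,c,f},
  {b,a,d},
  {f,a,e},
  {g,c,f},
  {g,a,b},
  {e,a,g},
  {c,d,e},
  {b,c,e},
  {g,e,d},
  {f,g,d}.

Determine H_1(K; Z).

K has 7 vertices, 21 edges, 14 triangles.
rank ∂_1 = 6, rank ∂_2 = 13 ⇒ b_1 = 21 − 6 − 13 = 2; all invariant factors of ∂_2 are 1 so no torsion. So H_1 ≅ Z^2.

H_1 = Z^2.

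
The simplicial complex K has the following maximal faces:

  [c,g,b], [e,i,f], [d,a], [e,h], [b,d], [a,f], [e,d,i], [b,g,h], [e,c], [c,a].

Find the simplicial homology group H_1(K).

H_1 ≅ Z^4.

We work with the vertex ordering a < b < c < d < e < f < g < h < i. The simplices of K, each written with vertices in increasing order, are:

  0-simplices (9): a, b, c, d, e, f, g, h, i
  1-simplices (16): ac, ad, af, bc, bd, bg, bh, ce, cg, de, di, ef, eh, ei, fi, gh
  2-simplices (4): bcg, bgh, dei, efi

so the chain groups are C_0 ≅ Z^9, C_1 ≅ Z^16, C_2 ≅ Z^4.

Boundary ∂_1: C_1 → C_0 maps an edge to its endpoints' difference, ∂[p,q] = q − p.
The resulting 9×16 matrix has rank 8, and its Smith normal form has invariant factors (1,1,1,1,1,1,1,1).

∂_2: C_2 → C_1 sends each 2-simplex [p,q,r] to [q,r] − [p,r] + [p,q]. For instance
  ∂dei = ei − di + de,
  ∂bcg = cg − bg + bc.
This gives a 16×4 integer matrix of rank 4; reducing to Smith normal form yields diagonal entries (1,1,1,1).

Computing H_k = (kernel of ∂_k) / (image of ∂_{k+1}):

  H_1: rank ker ∂_1 − rank ∂_2 = (16 − 8) − 4 = 4, and the invariant factors of ∂_2 are all 1, so H_1 = Z^4.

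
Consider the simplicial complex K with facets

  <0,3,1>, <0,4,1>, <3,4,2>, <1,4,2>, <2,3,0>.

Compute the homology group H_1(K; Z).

H_1 ≅ Z.

K has 5 vertices, 10 edges, 5 triangles.
rank ∂_1 = 4, rank ∂_2 = 5 ⇒ b_1 = 10 − 4 − 5 = 1; all invariant factors of ∂_2 are 1 so no torsion. So H_1 = Z.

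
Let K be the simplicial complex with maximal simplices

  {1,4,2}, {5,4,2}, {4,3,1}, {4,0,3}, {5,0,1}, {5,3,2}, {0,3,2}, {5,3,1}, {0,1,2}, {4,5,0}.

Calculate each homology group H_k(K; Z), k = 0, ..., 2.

Order the vertices as 0 < 1 < 2 < 3 < 4 < 5. Listing each simplex with vertices in this order, K has dimension 2 with simplices:

  0-simplices (6): [0], [1], [2], [3], [4], [5]
  1-simplices (15): [0,1], [0,2], [0,3], [0,4], [0,5], [1,2], [1,3], [1,4], [1,5], [2,3], [2,4], [2,5], [3,4], [3,5], [4,5]
  2-simplices (10): [0,1,2], [0,1,5], [0,2,3], [0,3,4], [0,4,5], [1,2,4], [1,3,4], [1,3,5], [2,3,5], [2,4,5]

giving chain groups C_0 ≅ Z^6, C_1 ≅ Z^15, C_2 ≅ Z^10.

The boundary map ∂_1: C_1 → C_0 is given by ∂[p,q] = [q] − [p].
The 6×15 boundary matrix has rank 5 and Smith normal form diag(1,1,1,1,1).

The boundary map ∂_2: C_2 → C_1 acts by ∂[p,q,r] = [q,r] − [p,r] + [p,q]. For instance
  ∂[2,3,5] = [3,5] − [2,5] + [2,3],
  ∂[1,3,5] = [3,5] − [1,5] + [1,3].
The resulting 15×10 matrix has rank 10, and its Smith normal form has invariant factors (1,1,1,1,1,1,1,1,1,2).

Reading off H_k = ker ∂_k / im ∂_{k+1}:

  H_0: rank C_0 − rank ∂_1 = 6 − 5 = 1, and the invariant factors of ∂_1 are all 1, so H_0 ≅ Z.
  H_1: rank ker ∂_1 − rank ∂_2 = (15 − 5) − 10 = 0, and ∂_2 has invariant factor 2 > 1, so H_1 ≅ Z/2.
  H_2: rank ker ∂_2 − rank ∂_3 = (10 − 10) − 0 = 0, and there is no ∂_3, so H_2 ≅ 0.

As a check, the Euler characteristic is 6 − 15 + 10 = 1, which agrees with 1 − 0 + 0 = 1.
(K is a triangulation of the real projective plane RP^2.)

H_0 = Z,  H_1 = Z/2,  H_2 = 0.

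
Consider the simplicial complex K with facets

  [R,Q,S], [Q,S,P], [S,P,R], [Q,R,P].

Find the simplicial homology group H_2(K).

We work with the vertex ordering P < Q < R < S. The simplices of K, each written with vertices in increasing order, are:

  0-simplices (4): P, Q, R, S
  1-simplices (6): PQ, PR, PS, QR, QS, RS
  2-simplices (4): PQR, PQS, PRS, QRS

giving chain groups C_0 ≅ Z^4, C_1 ≅ Z^6, C_2 ≅ Z^4.

∂_1: C_1 → C_0 sends each edge [p,q] (with p < q) to q − p.
As a 4×6 matrix over Z this has rank 3, with invariant factors (1,1,1).

Boundary ∂_2: C_2 → C_1 sends each 2-simplex [p,q,r] to [q,r] − [p,r] + [p,q]. For instance
  ∂PQS = QS − PS + PQ,
  ∂PRS = RS − PS + PR.
The 6×4 boundary matrix has rank 3 and Smith normal form diag(1,1,1).

From H_k ≅ ker(∂_k) / im(∂_{k+1}) we obtain:

  H_2: rank ker ∂_2 − rank ∂_3 = (4 − 3) − 0 = 1, and there is no ∂_3, so H_2 = Z.

H_2 = Z.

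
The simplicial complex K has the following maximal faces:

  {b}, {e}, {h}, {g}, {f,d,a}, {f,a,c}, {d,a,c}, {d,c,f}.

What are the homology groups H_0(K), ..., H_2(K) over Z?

H_0 = Z^5,  H_1 = 0,  H_2 = Z.

Fix the vertex order a < b < c < d < e < f < g < h and write every simplex with vertices in increasing order. Then dim K = 2 and the simplices of K are:

  0-simplices (8): a, b, c, d, e, f, g, h
  1-simplices (6): ac, ad, af, cd, cf, df
  2-simplices (4): acd, acf, adf, cdf

so the chain groups are C_0 ≅ Z^8, C_1 ≅ Z^6, C_2 ≅ Z^4.

∂_1: C_1 → C_0 maps an edge to its endpoints' difference, ∂[p,q] = q − p.
The resulting 8×6 matrix has rank 3, and its Smith normal form has invariant factors (1,1,1).

∂_2: C_2 → C_1 acts by ∂[p,q,r] = [q,r] − [p,r] + [p,q]. For instance
  ∂acf = cf − af + ac,
  ∂cdf = df − cf + cd.
The resulting 6×4 matrix has rank 3, and its Smith normal form has invariant factors (1,1,1).

Reading off H_k = ker ∂_k / im ∂_{k+1}:

  H_0: rank C_0 − rank ∂_1 = 8 − 3 = 5, and the invariant factors of ∂_1 are all 1, so H_0 = Z^5.
  H_1: rank ker ∂_1 − rank ∂_2 = (6 − 3) − 3 = 0, and the invariant factors of ∂_2 are all 1, so H_1 = 0.
  H_2: rank ker ∂_2 − rank ∂_3 = (4 − 3) − 0 = 1, and there is no ∂_3, so H_2 = Z.

As a check, the Euler characteristic is 8 − 6 + 4 = 6, which agrees with 5 − 0 + 1 = 6.
(K is a triangulation of the disjoint union of the 2-sphere S^2 and a set of 4 points.)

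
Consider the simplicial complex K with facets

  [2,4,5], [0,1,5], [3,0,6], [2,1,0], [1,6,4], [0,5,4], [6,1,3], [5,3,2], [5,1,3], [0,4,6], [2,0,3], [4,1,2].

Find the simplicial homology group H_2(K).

Fix the vertex order 0 < 1 < 2 < 3 < 4 < 5 < 6 and write every simplex with vertices in increasing order. Then dim K = 2 and the simplices of K are:

  0-simplices (7): [0], [1], [2], [3], [4], [5], [6]
  1-simplices (18): [0,1], [0,2], [0,3], [0,4], [0,5], [0,6], [1,2], [1,3], [1,4], [1,5], [1,6], [2,3], [2,4], [2,5], [3,5], [3,6], [4,5], [4,6]
  2-simplices (12): [0,1,2], [0,1,5], [0,2,3], [0,3,6], [0,4,5], [0,4,6], [1,2,4], [1,3,5], [1,3,6], [1,4,6], [2,3,5], [2,4,5]

giving chain groups C_0 ≅ Z^7, C_1 ≅ Z^18, C_2 ≅ Z^12.

∂_1: C_1 → C_0 sends each edge [p,q] (with p < q) to q − p.
The 7×18 boundary matrix has rank 6 and Smith normal form diag(1,1,1,1,1,1).

Boundary ∂_2: C_2 → C_1 sends each 2-simplex [p,q,r] to [q,r] − [p,r] + [p,q]. For instance
  ∂[1,4,6] = [4,6] − [1,6] + [1,4],
  ∂[1,3,5] = [3,5] − [1,5] + [1,3].
This gives a 18×12 integer matrix of rank 12; reducing to Smith normal form yields diagonal entries (1,1,1,1,1,1,1,1,1,1,1,2).

Reading off H_k = ker ∂_k / im ∂_{k+1}:

  H_2: rank ker ∂_2 − rank ∂_3 = (12 − 12) − 0 = 0, and there is no ∂_3, so H_2 ≅ 0.

H_2 = 0.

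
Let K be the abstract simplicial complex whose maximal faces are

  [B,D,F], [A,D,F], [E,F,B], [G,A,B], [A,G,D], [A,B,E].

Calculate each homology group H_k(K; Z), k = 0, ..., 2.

We work with the vertex ordering A < B < D < E < F < G. The simplices of K, each written with vertices in increasing order, are:

  0-simplices (6): A, B, D, E, F, G
  1-simplices (12): AB, AD, AE, AF, AG, BD, BE, BF, BG, DF, DG, EF
  2-simplices (6): ABE, ABG, ADF, ADG, BDF, BEF

Hence C_0 ≅ Z^6, C_1 ≅ Z^12, C_2 ≅ Z^6.

∂_1: C_1 → C_0 sends each edge [p,q] (with p < q) to q − p. For instance
  ∂BG = G − B.
The 6×12 boundary matrix has rank 5 and Smith normal form diag(1,1,1,1,1).

Boundary ∂_2: C_2 → C_1 maps a triangle to the signed sum of its edges. For instance
  ∂ADG = DG − AG + AD,
  ∂ADF = DF − AF + AD.
The 12×6 boundary matrix has rank 6 and Smith normal form diag(1,1,1,1,1,1).

Computing H_k = (kernel of ∂_k) / (image of ∂_{k+1}):

  H_0: rank C_0 − rank ∂_1 = 6 − 5 = 1, and the invariant factors of ∂_1 are all 1, so H_0 = Z.
  H_1: rank ker ∂_1 − rank ∂_2 = (12 − 5) − 6 = 1, and the invariant factors of ∂_2 are all 1, so H_1 = Z.
  H_2: rank ker ∂_2 − rank ∂_3 = (6 − 6) − 0 = 0, and there is no ∂_3, so H_2 = 0.

As a check, the Euler characteristic is 6 − 12 + 6 = 0, which agrees with 1 − 1 + 0 = 0.
(K is a triangulation of the cylinder S^1 x I.)

H_0 ≅ Z,  H_1 ≅ Z,  H_2 = 0.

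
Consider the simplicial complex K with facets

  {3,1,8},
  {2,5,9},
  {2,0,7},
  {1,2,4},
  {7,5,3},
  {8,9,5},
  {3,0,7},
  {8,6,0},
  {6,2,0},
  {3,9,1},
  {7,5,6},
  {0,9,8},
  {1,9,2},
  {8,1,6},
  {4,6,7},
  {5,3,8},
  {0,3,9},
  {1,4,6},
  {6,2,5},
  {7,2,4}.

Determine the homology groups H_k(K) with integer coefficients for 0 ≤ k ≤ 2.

H_0 ≅ Z,  H_1 ≅ Z ⊕ Z/2Z,  H_2 = 0.

Order the vertices as 0 < 1 < 2 < 3 < 4 < 5 < 6 < 7 < 8 < 9. Listing each simplex with vertices in this order, K has dimension 2 with simplices:

  0-simplices (10): [0], [1], [2], [3], [4], [5], [6], [7], [8], [9]
  1-simplices (30): (30 of them)
  2-simplices (20): (20 of them)

Hence C_0 ≅ Z^10, C_1 ≅ Z^30, C_2 ≅ Z^20.

∂_1: C_1 → C_0 maps an edge to its endpoints' difference, ∂[p,q] = q − p.
As a 10×30 matrix over Z this has rank 9, with invariant factors (1,1,1,1,1,1,1,1,1).

∂_2: C_2 → C_1 sends each 2-simplex [p,q,r] to [q,r] − [p,r] + [p,q]. For instance
  ∂[1,3,8] = [3,8] − [1,8] + [1,3],
  ∂[4,6,7] = [6,7] − [4,7] + [4,6].
As a 30×20 matrix over Z this has rank 20, with invariant factors (1,1,1,1,1,1,1,1,1,1,1,1,1,1,1,1,1,1,1,2).

Reading off H_k = ker ∂_k / im ∂_{k+1}:

  H_0: rank C_0 − rank ∂_1 = 10 − 9 = 1, and the invariant factors of ∂_1 are all 1, so H_0 ≅ Z.
  H_1: rank ker ∂_1 − rank ∂_2 = (30 − 9) − 20 = 1, and ∂_2 has invariant factor 2 > 1, so H_1 ≅ Z ⊕ Z/2Z.
  H_2: rank ker ∂_2 − rank ∂_3 = (20 − 20) − 0 = 0, and there is no ∂_3, so H_2 ≅ 0.

As a check, the Euler characteristic is 10 − 30 + 20 = 0, which agrees with 1 − 1 + 0 = 0.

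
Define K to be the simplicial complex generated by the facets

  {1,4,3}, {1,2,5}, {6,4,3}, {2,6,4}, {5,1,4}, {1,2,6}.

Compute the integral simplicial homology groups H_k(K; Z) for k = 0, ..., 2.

Take the total order 1 < 2 < 3 < 4 < 5 < 6 on the vertex set. Then K (dimension 2) consists of the simplices:

  0-simplices (6): [1], [2], [3], [4], [5], [6]
  1-simplices (12): [1,2], [1,3], [1,4], [1,5], [1,6], [2,4], [2,5], [2,6], [3,4], [3,6], [4,5], [4,6]
  2-simplices (6): [1,2,5], [1,2,6], [1,3,4], [1,4,5], [2,4,6], [3,4,6]

Hence C_0 ≅ Z^6, C_1 ≅ Z^12, C_2 ≅ Z^6.

The boundary map ∂_1: C_1 → C_0 is given by ∂[p,q] = [q] − [p]. For instance
  ∂[1,3] = [3] − [1].
The 6×12 boundary matrix has rank 5 and Smith normal form diag(1,1,1,1,1).

Boundary ∂_2: C_2 → C_1 sends each 2-simplex [p,q,r] to [q,r] − [p,r] + [p,q]. For instance
  ∂[3,4,6] = [4,6] − [3,6] + [3,4],
  ∂[2,4,6] = [4,6] − [2,6] + [2,4].
This gives a 12×6 integer matrix of rank 6; reducing to Smith normal form yields diagonal entries (1,1,1,1,1,1).

Now H_k = ker ∂_k / im ∂_{k+1}, so:

  H_0: rank C_0 − rank ∂_1 = 6 − 5 = 1, and the invariant factors of ∂_1 are all 1, so H_0 = Z.
  H_1: rank ker ∂_1 − rank ∂_2 = (12 − 5) − 6 = 1, and the invariant factors of ∂_2 are all 1, so H_1 = Z.
  H_2: rank ker ∂_2 − rank ∂_3 = (6 − 6) − 0 = 0, and there is no ∂_3, so H_2 = 0.

As a check, the Euler characteristic is 6 − 12 + 6 = 0, which agrees with 1 − 1 + 0 = 0.
(K is a triangulation of the cylinder S^1 x I.)

H_0 ≅ Z,  H_1 ≅ Z,  H_2 = 0.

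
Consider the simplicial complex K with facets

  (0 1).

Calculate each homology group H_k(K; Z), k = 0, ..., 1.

Fix the vertex order 0 < 1 and write every simplex with vertices in increasing order. Then dim K = 1 and the simplices of K are:

  0-simplices (2): [0], [1]
  1-simplices (1): [0,1]

giving chain groups C_0 ≅ Z^2, C_1 ≅ Z^1.

Boundary ∂_1: C_1 → C_0 maps an edge to its endpoints' difference, ∂[p,q] = q − p. For instance
  ∂[0,1] = [1] − [0].
The 2×1 boundary matrix has rank 1 and Smith normal form diag(1).

From H_k ≅ ker(∂_k) / im(∂_{k+1}) we obtain:

  H_0: rank C_0 − rank ∂_1 = 2 − 1 = 1, and the invariant factors of ∂_1 are all 1, so H_0 ≅ Z.
  H_1: rank ker ∂_1 − rank ∂_2 = (1 − 1) − 0 = 0, and there is no ∂_2, so H_1 ≅ 0.

(K is a triangulation of the 1-simplex.)

H_0 ≅ Z,  H_1 = 0.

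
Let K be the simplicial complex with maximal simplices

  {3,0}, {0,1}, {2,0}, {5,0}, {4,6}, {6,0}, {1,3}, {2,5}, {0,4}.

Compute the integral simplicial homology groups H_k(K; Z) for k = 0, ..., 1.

H_0 ≅ Z,  H_1 ≅ Z^3.

We work with the vertex ordering 0 < 1 < 2 < 3 < 4 < 5 < 6. The simplices of K, each written with vertices in increasing order, are:

  0-simplices (7): [0], [1], [2], [3], [4], [5], [6]
  1-simplices (9): [0,1], [0,2], [0,3], [0,4], [0,5], [0,6], [1,3], [2,5], [4,6]

giving chain groups C_0 ≅ Z^7, C_1 ≅ Z^9.

Boundary ∂_1: C_1 → C_0 sends each edge [p,q] (with p < q) to q − p. For instance
  ∂[1,3] = [3] − [1].
The 7×9 boundary matrix has rank 6 and Smith normal form diag(1,1,1,1,1,1).

Computing H_k = (kernel of ∂_k) / (image of ∂_{k+1}):

  H_0: rank C_0 − rank ∂_1 = 7 − 6 = 1, and the invariant factors of ∂_1 are all 1, so H_0 = Z.
  H_1: rank ker ∂_1 − rank ∂_2 = (9 − 6) − 0 = 3, and there is no ∂_2, so H_1 = Z^3.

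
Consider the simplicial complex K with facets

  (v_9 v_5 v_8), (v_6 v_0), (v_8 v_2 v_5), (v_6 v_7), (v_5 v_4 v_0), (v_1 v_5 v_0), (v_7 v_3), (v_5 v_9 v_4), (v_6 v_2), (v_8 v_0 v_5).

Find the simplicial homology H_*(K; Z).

H_0 ≅ Z,  H_1 ≅ Z,  H_2 = 0.

K has 10 vertices, 16 edges, 6 triangles.
rank ∂_0 = 0, rank ∂_1 = 9 ⇒ b_0 = 10 − 0 − 9 = 1; all invariant factors of ∂_1 are 1 so no torsion. So H_0 = Z.
rank ∂_1 = 9, rank ∂_2 = 6 ⇒ b_1 = 16 − 9 − 6 = 1; all invariant factors of ∂_2 are 1 so no torsion. So H_1 = Z.
rank ∂_2 = 6, rank ∂_3 = 0 ⇒ b_2 = 6 − 6 − 0 = 0. So H_2 = 0.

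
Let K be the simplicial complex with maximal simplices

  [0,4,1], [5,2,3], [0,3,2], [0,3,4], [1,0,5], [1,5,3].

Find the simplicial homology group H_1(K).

Fix the vertex order 0 < 1 < 2 < 3 < 4 < 5 and write every simplex with vertices in increasing order. Then dim K = 2 and the simplices of K are:

  0-simplices (6): [0], [1], [2], [3], [4], [5]
  1-simplices (12): [0,1], [0,2], [0,3], [0,4], [0,5], [1,3], [1,4], [1,5], [2,3], [2,5], [3,4], [3,5]
  2-simplices (6): [0,1,4], [0,1,5], [0,2,3], [0,3,4], [1,3,5], [2,3,5]

so the chain groups are C_0 ≅ Z^6, C_1 ≅ Z^12, C_2 ≅ Z^6.

Boundary ∂_1: C_1 → C_0 is given by ∂[p,q] = [q] − [p].
As a 6×12 matrix over Z this has rank 5, with invariant factors (1,1,1,1,1).

The boundary map ∂_2: C_2 → C_1 maps a triangle to the signed sum of its edges. For instance
  ∂[2,3,5] = [3,5] − [2,5] + [2,3],
  ∂[1,3,5] = [3,5] − [1,5] + [1,3].
This gives a 12×6 integer matrix of rank 6; reducing to Smith normal form yields diagonal entries (1,1,1,1,1,1).

From H_k ≅ ker(∂_k) / im(∂_{k+1}) we obtain:

  H_1: rank ker ∂_1 − rank ∂_2 = (12 − 5) − 6 = 1, and the invariant factors of ∂_2 are all 1, so H_1 ≅ Z.

H_1 ≅ Z.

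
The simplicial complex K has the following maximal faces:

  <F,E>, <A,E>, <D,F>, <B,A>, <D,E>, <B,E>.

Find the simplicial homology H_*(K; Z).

Take the total order A < B < D < E < F on the vertex set. Then K (dimension 1) consists of the simplices:

  0-simplices (5): A, B, D, E, F
  1-simplices (6): AB, AE, BE, DE, DF, EF

giving chain groups C_0 ≅ Z^5, C_1 ≅ Z^6.

Boundary ∂_1: C_1 → C_0 sends each edge [p,q] (with p < q) to q − p. For instance
  ∂EF = F − E.
The 5×6 boundary matrix has rank 4 and Smith normal form diag(1,1,1,1).

From H_k ≅ ker(∂_k) / im(∂_{k+1}) we obtain:

  H_0: rank C_0 − rank ∂_1 = 5 − 4 = 1, and the invariant factors of ∂_1 are all 1, so H_0 ≅ Z.
  H_1: rank ker ∂_1 − rank ∂_2 = (6 − 4) − 0 = 2, and there is no ∂_2, so H_1 ≅ Z^2.

As a check, the Euler characteristic is 5 − 6 = -1, which agrees with 1 − 2 = -1.

H_0 = Z,  H_1 = Z^2.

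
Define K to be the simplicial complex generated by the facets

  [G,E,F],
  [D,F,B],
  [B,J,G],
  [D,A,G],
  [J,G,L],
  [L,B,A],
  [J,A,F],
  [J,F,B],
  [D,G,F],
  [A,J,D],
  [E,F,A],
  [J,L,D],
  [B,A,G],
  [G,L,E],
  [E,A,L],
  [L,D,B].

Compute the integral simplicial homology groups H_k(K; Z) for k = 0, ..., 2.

H_0 ≅ Z,  H_1 ≅ Z^2,  H_2 ≅ Z.

We work with the vertex ordering A < B < D < E < F < G < J < L. The simplices of K, each written with vertices in increasing order, are:

  0-simplices (8): A, B, D, E, F, G, J, L
  1-simplices (24): AB, AD, AE, AF, AG, AJ, AL, BD, BF, BG, BJ, BL, DF, DG, DJ, DL, EF, EG, EL, FG, FJ, GJ, GL, JL
  2-simplices (16): ABG, ABL, ADG, ADJ, AEF, AEL, AFJ, BDF, BDL, BFJ, BGJ, DFG, DJL, EFG, EGL, GJL

Hence C_0 ≅ Z^8, C_1 ≅ Z^24, C_2 ≅ Z^16.

Boundary ∂_1: C_1 → C_0 maps an edge to its endpoints' difference, ∂[p,q] = q − p. For instance
  ∂GJ = J − G.
This gives a 8×24 integer matrix of rank 7; reducing to Smith normal form yields diagonal entries (1,1,1,1,1,1,1).

Boundary ∂_2: C_2 → C_1 sends each 2-simplex [p,q,r] to [q,r] − [p,r] + [p,q]. For instance
  ∂BFJ = FJ − BJ + BF,
  ∂AFJ = FJ − AJ + AF.
The 24×16 boundary matrix has rank 15 and Smith normal form diag(1,1,1,1,1,1,1,1,1,1,1,1,1,1,1).

From H_k ≅ ker(∂_k) / im(∂_{k+1}) we obtain:

  H_0: rank C_0 − rank ∂_1 = 8 − 7 = 1, and the invariant factors of ∂_1 are all 1, so H_0 = Z.
  H_1: rank ker ∂_1 − rank ∂_2 = (24 − 7) − 15 = 2, and the invariant factors of ∂_2 are all 1, so H_1 = Z^2.
  H_2: rank ker ∂_2 − rank ∂_3 = (16 − 15) − 0 = 1, and there is no ∂_3, so H_2 = Z.

As a check, the Euler characteristic is 8 − 24 + 16 = 0, which agrees with 1 − 2 + 1 = 0.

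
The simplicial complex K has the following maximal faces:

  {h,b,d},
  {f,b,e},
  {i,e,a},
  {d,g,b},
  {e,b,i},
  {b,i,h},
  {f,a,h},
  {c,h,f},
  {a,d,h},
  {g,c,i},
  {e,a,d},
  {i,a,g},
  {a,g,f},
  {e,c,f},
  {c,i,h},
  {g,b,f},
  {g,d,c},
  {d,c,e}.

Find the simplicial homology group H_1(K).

Order the vertices as a < b < c < d < e < f < g < h < i. Listing each simplex with vertices in this order, K has dimension 2 with simplices:

  0-simplices (9): a, b, c, d, e, f, g, h, i
  1-simplices (27): ad, ae, af, ag, ah, ai, bd, be, bf, bg, bh, bi, cd, ce, cf, cg, ch, ci, de, dg, dh, ef, ei, fg, fh, gi, hi
  2-simplices (18): ade, adh, aei, afg, afh, agi, bdg, bdh, bef, bei, bfg, bhi, cde, cdg, cef, cfh, cgi, chi

so the chain groups are C_0 ≅ Z^9, C_1 ≅ Z^27, C_2 ≅ Z^18.

The boundary map ∂_1: C_1 → C_0 is given by ∂[p,q] = [q] − [p].
This gives a 9×27 integer matrix of rank 8; reducing to Smith normal form yields diagonal entries (1,1,1,1,1,1,1,1).

∂_2: C_2 → C_1 sends each 2-simplex [p,q,r] to [q,r] − [p,r] + [p,q]. For instance
  ∂cdg = dg − cg + cd,
  ∂bhi = hi − bi + bh.
As a 27×18 matrix over Z this has rank 17, with invariant factors (1,1,1,1,1,1,1,1,1,1,1,1,1,1,1,1,1).

Reading off H_k = ker ∂_k / im ∂_{k+1}:

  H_1: rank ker ∂_1 − rank ∂_2 = (27 − 8) − 17 = 2, and the invariant factors of ∂_2 are all 1, so H_1 ≅ Z^2.

(K is a triangulation of the torus T^2.)

H_1 ≅ Z^2.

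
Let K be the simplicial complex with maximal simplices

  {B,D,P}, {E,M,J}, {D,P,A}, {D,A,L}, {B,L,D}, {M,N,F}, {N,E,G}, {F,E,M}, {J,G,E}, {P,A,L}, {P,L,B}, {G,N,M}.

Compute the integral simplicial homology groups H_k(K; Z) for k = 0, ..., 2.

We work with the vertex ordering A < B < D < E < F < G < J < L < M < N < P. The simplices of K, each written with vertices in increasing order, are:

  0-simplices (11): A, B, D, E, F, G, J, L, M, N, P
  1-simplices (21): AD, AL, AP, BD, BL, BP, DL, DP, EF, EG, EJ, EM, EN, FM, FN, GJ, GM, GN, JM, LP, MN
  2-simplices (12): ADL, ADP, ALP, BDL, BDP, BLP, EFM, EGJ, EGN, EJM, FMN, GMN

giving chain groups C_0 ≅ Z^11, C_1 ≅ Z^21, C_2 ≅ Z^12.

Boundary ∂_1: C_1 → C_0 is given by ∂[p,q] = [q] − [p].
As a 11×21 matrix over Z this has rank 9, with invariant factors (1,1,1,1,1,1,1,1,1).

The boundary map ∂_2: C_2 → C_1 maps a triangle to the signed sum of its edges. For instance
  ∂BDL = DL − BL + BD,
  ∂EGN = GN − EN + EG.
This gives a 21×12 integer matrix of rank 11; reducing to Smith normal form yields diagonal entries (1,1,1,1,1,1,1,1,1,1,1).

Computing H_k = (kernel of ∂_k) / (image of ∂_{k+1}):

  H_0: rank C_0 − rank ∂_1 = 11 − 9 = 2, and the invariant factors of ∂_1 are all 1, so H_0 ≅ Z^2.
  H_1: rank ker ∂_1 − rank ∂_2 = (21 − 9) − 11 = 1, and the invariant factors of ∂_2 are all 1, so H_1 ≅ Z.
  H_2: rank ker ∂_2 − rank ∂_3 = (12 − 11) − 0 = 1, and there is no ∂_3, so H_2 ≅ Z.

H_0 ≅ Z^2,  H_1 ≅ Z,  H_2 ≅ Z.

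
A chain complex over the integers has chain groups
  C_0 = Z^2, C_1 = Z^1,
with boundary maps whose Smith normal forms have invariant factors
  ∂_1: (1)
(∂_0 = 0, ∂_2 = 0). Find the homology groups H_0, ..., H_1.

H_0 = Z,  H_1 = 0.

H_0: b_0 = 2 − 0 − 1 = 1; torsion from ∂_1 factors > 1: none. So H_0 = Z.
H_1: b_1 = 1 − 1 − 0 = 0; torsion from ∂_2 factors > 1: none. So H_1 = 0.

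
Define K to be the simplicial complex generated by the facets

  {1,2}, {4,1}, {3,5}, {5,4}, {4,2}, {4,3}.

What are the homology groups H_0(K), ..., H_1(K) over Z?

H_0 ≅ Z,  H_1 ≅ Z^2.

Take the total order 1 < 2 < 3 < 4 < 5 on the vertex set. Then K (dimension 1) consists of the simplices:

  0-simplices (5): [1], [2], [3], [4], [5]
  1-simplices (6): [1,2], [1,4], [2,4], [3,4], [3,5], [4,5]

Hence C_0 ≅ Z^5, C_1 ≅ Z^6.

Boundary ∂_1: C_1 → C_0 maps an edge to its endpoints' difference, ∂[p,q] = q − p.
The 5×6 boundary matrix has rank 4 and Smith normal form diag(1,1,1,1).

Now H_k = ker ∂_k / im ∂_{k+1}, so:

  H_0: rank C_0 − rank ∂_1 = 5 − 4 = 1, and the invariant factors of ∂_1 are all 1, so H_0 = Z.
  H_1: rank ker ∂_1 − rank ∂_2 = (6 − 4) − 0 = 2, and there is no ∂_2, so H_1 = Z^2.

As a check, the Euler characteristic is 5 − 6 = -1, which agrees with 1 − 2 = -1.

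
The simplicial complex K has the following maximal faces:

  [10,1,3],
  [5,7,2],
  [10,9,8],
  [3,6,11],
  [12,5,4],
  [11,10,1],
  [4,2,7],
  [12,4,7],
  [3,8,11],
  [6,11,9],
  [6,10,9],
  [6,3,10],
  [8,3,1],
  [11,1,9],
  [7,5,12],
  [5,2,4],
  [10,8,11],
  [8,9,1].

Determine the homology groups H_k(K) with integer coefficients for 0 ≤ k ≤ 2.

Take the total order 1 < 2 < 3 < 4 < 5 < 6 < 7 < 8 < 9 < 10 < 11 < 12 on the vertex set. Then K (dimension 2) consists of the simplices:

  0-simplices (12): [1], [2], [3], [4], [5], [6], [7], [8], [9], [10], [11], [12]
  1-simplices (27): (27 of them)
  2-simplices (18): (18 of them)

so the chain groups are C_0 ≅ Z^12, C_1 ≅ Z^27, C_2 ≅ Z^18.

The boundary map ∂_1: C_1 → C_0 is given by ∂[p,q] = [q] − [p].
The resulting 12×27 matrix has rank 10, and its Smith normal form has invariant factors (1,1,1,1,1,1,1,1,1,1).

The boundary map ∂_2: C_2 → C_1 maps a triangle to the signed sum of its edges. For instance
  ∂[4,5,12] = [5,12] − [4,12] + [4,5],
  ∂[8,9,10] = [9,10] − [8,10] + [8,9].
This gives a 27×18 integer matrix of rank 17; reducing to Smith normal form yields diagonal entries (1,1,1,1,1,1,1,1,1,1,1,1,1,1,1,1,2).

Reading off H_k = ker ∂_k / im ∂_{k+1}:

  H_0: rank C_0 − rank ∂_1 = 12 − 10 = 2, and the invariant factors of ∂_1 are all 1, so H_0 ≅ Z^2.
  H_1: rank ker ∂_1 − rank ∂_2 = (27 − 10) − 17 = 0, and ∂_2 has invariant factor 2 > 1, so H_1 ≅ Z/2.
  H_2: rank ker ∂_2 − rank ∂_3 = (18 − 17) − 0 = 1, and there is no ∂_3, so H_2 ≅ Z.

(K is a triangulation of the disjoint union of the real projective plane RP^2 and the 2-sphere S^2.)

H_0 ≅ Z^2,  H_1 ≅ Z/2,  H_2 ≅ Z.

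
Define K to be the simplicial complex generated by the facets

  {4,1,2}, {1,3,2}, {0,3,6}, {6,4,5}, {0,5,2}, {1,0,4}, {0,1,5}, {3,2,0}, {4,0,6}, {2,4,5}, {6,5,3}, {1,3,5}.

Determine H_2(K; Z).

We work with the vertex ordering 0 < 1 < 2 < 3 < 4 < 5 < 6. The simplices of K, each written with vertices in increasing order, are:

  0-simplices (7): [0], [1], [2], [3], [4], [5], [6]
  1-simplices (18): [0,1], [0,2], [0,3], [0,4], [0,5], [0,6], [1,2], [1,3], [1,4], [1,5], [2,3], [2,4], [2,5], [3,5], [3,6], [4,5], [4,6], [5,6]
  2-simplices (12): [0,1,4], [0,1,5], [0,2,3], [0,2,5], [0,3,6], [0,4,6], [1,2,3], [1,2,4], [1,3,5], [2,4,5], [3,5,6], [4,5,6]

Hence C_0 ≅ Z^7, C_1 ≅ Z^18, C_2 ≅ Z^12.

The boundary map ∂_1: C_1 → C_0 sends each edge [p,q] (with p < q) to q − p. For instance
  ∂[0,2] = [2] − [0].
The resulting 7×18 matrix has rank 6, and its Smith normal form has invariant factors (1,1,1,1,1,1).

∂_2: C_2 → C_1 sends each 2-simplex [p,q,r] to [q,r] − [p,r] + [p,q]. For instance
  ∂[0,2,5] = [2,5] − [0,5] + [0,2],
  ∂[0,1,4] = [1,4] − [0,4] + [0,1].
The resulting 18×12 matrix has rank 12, and its Smith normal form has invariant factors (1,1,1,1,1,1,1,1,1,1,1,2).

Now H_k = ker ∂_k / im ∂_{k+1}, so:

  H_2: rank ker ∂_2 − rank ∂_3 = (12 − 12) − 0 = 0, and there is no ∂_3, so H_2 ≅ 0.

H_2 ≅ 0.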